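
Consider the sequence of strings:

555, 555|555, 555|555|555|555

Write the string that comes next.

Every step duplicates the string with '|' between the halves.
Doubling 555|555|555|555 with '|' between the halves:

555|555|555|555|555|555|555|555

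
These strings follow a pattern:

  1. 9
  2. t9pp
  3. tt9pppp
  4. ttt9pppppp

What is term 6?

ttttt9pppppppppp

s(k+1) = t·s(k)·pp, so each term gains t as a prefix and pp as a suffix.
From ttt9pppppp, 2 further steps: ttt9pppppp → tttt9pppppppp → (answer).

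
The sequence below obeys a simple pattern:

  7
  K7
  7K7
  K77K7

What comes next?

This is a Fibonacci-style word recurrence s(k) = s(k−2)·s(k−1): e.g. 7·K7 = 7K7.
The next term joins 7K7 and K77K7.

7K7K77K7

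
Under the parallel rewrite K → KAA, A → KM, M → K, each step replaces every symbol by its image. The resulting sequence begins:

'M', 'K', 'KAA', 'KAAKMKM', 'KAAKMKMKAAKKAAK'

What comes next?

Rewriting the 15 symbols of KAAKMKMKAAKKAAK one by one yields KAA KM KM KAA K KAA K KAA KM KM KAA KAA KM KM KAA; concatenated:

KAAKMKMKAAKKAAKKAAKMKMKAAKAAKMKMKAA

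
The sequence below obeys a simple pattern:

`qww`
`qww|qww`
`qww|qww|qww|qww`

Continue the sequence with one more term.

Each string is two copies of the previous one joined by '|'.
Doubling qww|qww|qww|qww with '|' between the halves:

qww|qww|qww|qww|qww|qww|qww|qww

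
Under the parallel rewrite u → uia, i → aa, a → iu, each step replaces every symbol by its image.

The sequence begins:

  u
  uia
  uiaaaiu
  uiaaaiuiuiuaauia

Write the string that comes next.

Rewriting the 16 symbols of uiaaaiuiuiuaauia one by one yields uia aa iu iu iu aa uia aa uia aa uia iu iu uia aa iu; concatenated:

uiaaaiuiuiuaauiaaauiaaauiaiuiuuiaaaiu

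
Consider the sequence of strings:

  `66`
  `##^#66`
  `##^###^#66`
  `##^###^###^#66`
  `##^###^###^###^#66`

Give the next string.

##^###^###^###^###^#66

Each term is the previous one with ##^# prepended.
One more step from ##^###^###^###^#66 gives the answer.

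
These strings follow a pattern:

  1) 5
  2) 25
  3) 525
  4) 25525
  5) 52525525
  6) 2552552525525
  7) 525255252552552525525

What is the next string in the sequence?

2552552525525525255252552552525525

From term 3 onward, concatenate the second-to-last term with the last: 5·25 = 525, 25·525 = 25525, …
So term 8 is 2552552525525·525255252552552525525.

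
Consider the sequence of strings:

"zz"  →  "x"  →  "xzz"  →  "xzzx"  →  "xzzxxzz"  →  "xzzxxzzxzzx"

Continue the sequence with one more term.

xzzxxzzxzzxxzzxxzz

This is a Fibonacci-style word recurrence s(k) = s(k−1)·s(k−2): e.g. x·zz = xzz.
The next term joins xzzxxzzxzzx and xzzxxzz.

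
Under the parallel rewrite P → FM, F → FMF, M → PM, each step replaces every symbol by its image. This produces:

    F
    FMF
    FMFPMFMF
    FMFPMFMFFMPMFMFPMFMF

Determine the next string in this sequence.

φ(FMFPMFMFFMPMFMFPMFMF) expands symbol-by-symbol to FMF PM FMF FM PM FMF PM FMF FMF PM FM PM FMF PM FMF FM PM FMF PM FMF; joining the 20 pieces gives the next term.

FMFPMFMFFMPMFMFPMFMFFMFPMFMPMFMFPMFMFFMPMFMFPMFMF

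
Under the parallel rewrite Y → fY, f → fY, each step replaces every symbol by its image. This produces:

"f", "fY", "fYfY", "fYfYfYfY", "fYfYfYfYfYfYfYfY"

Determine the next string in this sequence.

Rewriting the 16 symbols of fYfYfYfYfYfYfYfY one by one yields fY fY fY fY fY fY fY fY fY fY fY fY fY fY fY fY; concatenated:

fYfYfYfYfYfYfYfYfYfYfYfYfYfYfYfY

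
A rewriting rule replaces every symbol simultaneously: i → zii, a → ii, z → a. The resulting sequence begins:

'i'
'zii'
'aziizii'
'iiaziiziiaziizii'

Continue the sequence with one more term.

Rewriting the 16 symbols of iiaziiziiaziizii one by one yields zii zii ii a zii zii a zii zii ii a zii zii a zii zii; concatenated:

ziiziiiiaziiziiaziiziiiiaziiziiaziizii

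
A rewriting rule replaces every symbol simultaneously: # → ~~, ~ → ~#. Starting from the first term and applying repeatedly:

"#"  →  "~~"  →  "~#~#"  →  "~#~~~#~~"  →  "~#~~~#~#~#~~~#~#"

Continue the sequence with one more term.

Rewriting the 16 symbols of ~#~~~#~#~#~~~#~# one by one yields ~# ~~ ~# ~# ~# ~~ ~# ~~ ~# ~~ ~# ~# ~# ~~ ~# ~~; concatenated:

~#~~~#~#~#~~~#~~~#~~~#~#~#~~~#~~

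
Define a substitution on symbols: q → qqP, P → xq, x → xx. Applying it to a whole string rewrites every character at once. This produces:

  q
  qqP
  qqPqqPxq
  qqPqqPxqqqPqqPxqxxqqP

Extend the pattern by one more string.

qqPqqPxqqqPqqPxqxxqqPqqPqqPxqqqPqqPxqxxqqPxxxxqqPqqPxq

φ(qqPqqPxqqqPqqPxqxxqqP) expands symbol-by-symbol to qqP qqP xq qqP qqP xq xx qqP qqP qqP xq qqP qqP xq xx qqP xx xx qqP qqP xq; joining the 21 pieces gives the next term.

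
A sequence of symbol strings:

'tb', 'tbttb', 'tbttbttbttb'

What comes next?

Every step duplicates the string with 't' between the halves.
Doubling tbttbttbttb with 't' between the halves:

tbttbttbttbttbttbttbttb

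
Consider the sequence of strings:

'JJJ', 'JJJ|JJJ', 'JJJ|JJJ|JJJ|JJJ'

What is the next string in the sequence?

Every step duplicates the string with '|' between the halves.
Doubling JJJ|JJJ|JJJ|JJJ with '|' between the halves:

JJJ|JJJ|JJJ|JJJ|JJJ|JJJ|JJJ|JJJ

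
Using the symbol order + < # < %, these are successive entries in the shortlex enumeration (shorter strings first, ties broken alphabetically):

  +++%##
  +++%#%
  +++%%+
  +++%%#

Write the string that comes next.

+++%%%

Treat +++%%# as a base-3 numeral over the given alphabet and add one, carrying through any trailing %'s.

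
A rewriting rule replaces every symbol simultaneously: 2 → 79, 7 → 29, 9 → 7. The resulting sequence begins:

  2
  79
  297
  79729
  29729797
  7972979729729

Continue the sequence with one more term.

φ(7972979729729) expands symbol-by-symbol to 29 7 29 79 7 29 7 29 79 7 29 79 7; joining the 13 pieces gives the next term.

297297972972979729797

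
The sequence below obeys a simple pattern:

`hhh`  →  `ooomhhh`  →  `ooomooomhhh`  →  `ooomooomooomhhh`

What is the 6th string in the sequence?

Every step adds ooom at the front: s(k+1) = ooom·s(k).
From ooomooomooomhhh, 2 further steps: ooomooomooomhhh → ooomooomooomooomhhh → (answer).

ooomooomooomooomooomhhh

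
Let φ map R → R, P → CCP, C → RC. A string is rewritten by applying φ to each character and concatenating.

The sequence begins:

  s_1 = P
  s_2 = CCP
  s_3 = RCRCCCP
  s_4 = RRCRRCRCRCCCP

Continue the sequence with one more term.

RRRCRRRCRRCRRCRCRCCCP

φ(RRCRRCRCRCCCP) expands symbol-by-symbol to R R RC R R RC R RC R RC RC RC CCP; joining the 13 pieces gives the next term.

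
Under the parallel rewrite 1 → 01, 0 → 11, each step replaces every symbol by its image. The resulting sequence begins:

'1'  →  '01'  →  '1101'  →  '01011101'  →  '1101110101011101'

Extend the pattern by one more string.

Replace each of the 16 characters of 1101110101011101 in place — 01 01 11 01 01 01 11 01 11 01 11 01 01 01 11 01 — and concatenate.

01011101010111011101110101011101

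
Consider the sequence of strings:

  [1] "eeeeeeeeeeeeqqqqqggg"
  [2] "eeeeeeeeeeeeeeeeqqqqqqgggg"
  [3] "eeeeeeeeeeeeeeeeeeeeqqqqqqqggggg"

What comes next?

The n-th term is 4n e's then n+2 q's then n g's, where the shown terms are n = 3, 4, 5.
At n = 6 the blocks have lengths 24, 8, 6.

eeeeeeeeeeeeeeeeeeeeeeeeqqqqqqqqgggggg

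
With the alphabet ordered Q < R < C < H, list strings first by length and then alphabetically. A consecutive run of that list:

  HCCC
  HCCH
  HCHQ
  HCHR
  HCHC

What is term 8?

Stepping forward 3 times from HCHC: HCHC → HCHH → HHQQ, then the target.

HHQR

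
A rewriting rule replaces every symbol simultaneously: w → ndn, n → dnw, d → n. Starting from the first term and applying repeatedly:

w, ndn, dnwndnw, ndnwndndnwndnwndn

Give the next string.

Applying the rule to each of the 17 symbols of ndnwndndnwndnwndn gives the pieces dnw n dnw ndn dnw n dnw n dnw ndn dnw n dnw ndn dnw n dnw, which concatenate to the answer.

dnwndnwndndnwndnwndnwndndnwndnwndndnwndnw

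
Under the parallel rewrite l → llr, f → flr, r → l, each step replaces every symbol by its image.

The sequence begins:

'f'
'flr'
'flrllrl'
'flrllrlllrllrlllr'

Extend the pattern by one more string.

flrllrlllrllrlllrllrllrlllrllrlllrllrllrl

Applying the rule to each of the 17 symbols of flrllrlllrllrlllr gives the pieces flr llr l llr llr l llr llr llr l llr llr l llr llr llr l, which concatenate to the answer.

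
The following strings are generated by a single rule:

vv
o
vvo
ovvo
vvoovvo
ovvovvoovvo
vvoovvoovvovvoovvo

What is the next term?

ovvovvoovvovvoovvoovvovvoovvo

From term 3 onward, concatenate the second-to-last term with the last: vv·o = vvo, o·vvo = ovvo, …
The next term joins ovvovvoovvo and vvoovvoovvovvoovvo.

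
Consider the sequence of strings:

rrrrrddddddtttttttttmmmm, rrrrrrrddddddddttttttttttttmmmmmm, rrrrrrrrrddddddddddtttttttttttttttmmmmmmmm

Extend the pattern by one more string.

Each string has the form r^{2n+1} d^{2n+2} t^{3n+3} m^{2n}, where the shown terms are n = 2, 3, 4.
At n = 5 the blocks have lengths 11, 12, 18, 10.

rrrrrrrrrrrddddddddddddttttttttttttttttttmmmmmmmmmm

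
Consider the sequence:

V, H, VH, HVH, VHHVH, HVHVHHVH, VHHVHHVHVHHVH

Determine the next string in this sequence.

From term 3 onward, concatenate the second-to-last term with the last: V·H = VH, H·VH = HVH, …
The next term joins HVHVHHVH and VHHVHHVHVHHVH.

HVHVHHVHVHHVHHVHVHHVH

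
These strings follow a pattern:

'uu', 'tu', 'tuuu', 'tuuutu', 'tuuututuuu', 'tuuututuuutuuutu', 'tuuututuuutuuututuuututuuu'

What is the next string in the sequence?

This is a Fibonacci-style word recurrence s(k) = s(k−1)·s(k−2): e.g. tu·uu = tuuu.
So term 8 is tuuututuuutuuututuuututuuu·tuuututuuutuuutu.

tuuututuuutuuututuuututuuutuuututuuutuuutu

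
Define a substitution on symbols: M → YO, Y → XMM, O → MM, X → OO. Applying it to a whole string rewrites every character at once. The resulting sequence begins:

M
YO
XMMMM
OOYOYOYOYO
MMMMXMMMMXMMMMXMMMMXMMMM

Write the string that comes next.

Rewriting the 24 symbols of MMMMXMMMMXMMMMXMMMMXMMMM one by one yields YO YO YO YO OO YO YO YO YO OO YO YO YO YO OO YO YO YO YO OO YO YO YO YO; concatenated:

YOYOYOYOOOYOYOYOYOOOYOYOYOYOOOYOYOYOYOOOYOYOYOYO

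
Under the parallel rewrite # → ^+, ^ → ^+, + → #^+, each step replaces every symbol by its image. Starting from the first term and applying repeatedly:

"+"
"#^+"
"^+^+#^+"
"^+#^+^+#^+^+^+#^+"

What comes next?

Rewriting the 17 symbols of ^+#^+^+#^+^+^+#^+ one by one yields ^+ #^+ ^+ ^+ #^+ ^+ #^+ ^+ ^+ #^+ ^+ #^+ ^+ #^+ ^+ ^+ #^+; concatenated:

^+#^+^+^+#^+^+#^+^+^+#^+^+#^+^+#^+^+^+#^+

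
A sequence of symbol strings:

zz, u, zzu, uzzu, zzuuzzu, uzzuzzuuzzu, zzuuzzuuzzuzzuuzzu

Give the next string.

This is a Fibonacci-style word recurrence s(k) = s(k−2)·s(k−1): e.g. zz·u = zzu.
Continuing: uzzuzzuuzzu · zzuuzzuuzzuzzuuzzu gives term 8.

uzzuzzuuzzuzzuuzzuuzzuzzuuzzu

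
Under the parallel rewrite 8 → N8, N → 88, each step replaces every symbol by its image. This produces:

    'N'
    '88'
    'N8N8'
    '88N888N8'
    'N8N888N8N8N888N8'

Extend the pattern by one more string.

Rewriting the 16 symbols of N8N888N8N8N888N8 one by one yields 88 N8 88 N8 N8 N8 88 N8 88 N8 88 N8 N8 N8 88 N8; concatenated:

88N888N8N8N888N888N888N8N8N888N8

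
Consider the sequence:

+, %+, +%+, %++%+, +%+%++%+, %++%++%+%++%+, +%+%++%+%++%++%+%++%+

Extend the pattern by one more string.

Each term (from the third on) is the two preceding terms concatenated in order: term 3 = +·%+ = +%+.
The next term joins %++%++%+%++%+ and +%+%++%+%++%++%+%++%+.

%++%++%+%++%++%+%++%+%++%++%+%++%+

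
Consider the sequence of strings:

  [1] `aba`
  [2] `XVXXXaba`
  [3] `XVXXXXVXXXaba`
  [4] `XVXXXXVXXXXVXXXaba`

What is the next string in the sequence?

Every step adds XVXXX at the front: s(k+1) = XVXXX·s(k).
So the next term is XVXXX·XVXXXXVXXXXVXXXaba.

XVXXXXVXXXXVXXXXVXXXaba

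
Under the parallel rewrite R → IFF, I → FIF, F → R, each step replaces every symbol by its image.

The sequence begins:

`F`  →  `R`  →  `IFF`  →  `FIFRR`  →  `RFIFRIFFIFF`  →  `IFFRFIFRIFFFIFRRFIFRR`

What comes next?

Applying the rule to each of the 21 symbols of IFFRFIFRIFFFIFRRFIFRR gives the pieces FIF R R IFF R FIF R IFF FIF R R R FIF R IFF IFF R FIF R IFF IFF, which concatenate to the answer.

FIFRRIFFRFIFRIFFFIFRRRFIFRIFFIFFRFIFRIFFIFF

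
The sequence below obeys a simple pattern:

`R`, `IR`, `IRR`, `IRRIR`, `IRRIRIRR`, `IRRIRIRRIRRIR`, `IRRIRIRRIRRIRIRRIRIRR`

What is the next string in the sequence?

This is a Fibonacci-style word recurrence s(k) = s(k−1)·s(k−2): e.g. IR·R = IRR.
The next term joins IRRIRIRRIRRIRIRRIRIRR and IRRIRIRRIRRIR.

IRRIRIRRIRRIRIRRIRIRRIRRIRIRRIRRIR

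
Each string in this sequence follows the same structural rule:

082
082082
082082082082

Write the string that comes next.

s(k+1) = s(k)·s(k) — each term doubles the last.
Doubling 082082082082:

082082082082082082082082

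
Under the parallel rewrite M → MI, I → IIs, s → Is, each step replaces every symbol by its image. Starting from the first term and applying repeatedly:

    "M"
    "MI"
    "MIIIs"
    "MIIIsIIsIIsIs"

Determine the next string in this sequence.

Applying the rule to each of the 13 symbols of MIIIsIIsIIsIs gives the pieces MI IIs IIs IIs Is IIs IIs Is IIs IIs Is IIs Is, which concatenate to the answer.

MIIIsIIsIIsIsIIsIIsIsIIsIIsIsIIsIs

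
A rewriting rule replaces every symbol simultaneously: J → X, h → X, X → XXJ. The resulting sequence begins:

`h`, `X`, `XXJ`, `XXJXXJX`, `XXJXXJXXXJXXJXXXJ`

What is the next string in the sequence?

Rewriting the 17 symbols of XXJXXJXXXJXXJXXXJ one by one yields XXJ XXJ X XXJ XXJ X XXJ XXJ XXJ X XXJ XXJ X XXJ XXJ XXJ X; concatenated:

XXJXXJXXXJXXJXXXJXXJXXJXXXJXXJXXXJXXJXXJX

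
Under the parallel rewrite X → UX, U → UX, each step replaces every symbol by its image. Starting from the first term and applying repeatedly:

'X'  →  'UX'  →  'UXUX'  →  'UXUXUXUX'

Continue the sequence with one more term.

UXUXUXUXUXUXUXUX

Rewriting each symbol of UXUXUXUX: U→UX, X→UX, U→UX, X→UX, U→UX, X→UX, U→UX, X→UX, which concatenates to UX UX UX UX UX UX UX UX.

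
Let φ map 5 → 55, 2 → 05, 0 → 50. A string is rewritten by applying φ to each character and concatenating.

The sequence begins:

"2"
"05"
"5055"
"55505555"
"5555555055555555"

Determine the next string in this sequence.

φ(5555555055555555) expands symbol-by-symbol to 55 55 55 55 55 55 55 50 55 55 55 55 55 55 55 55; joining the 16 pieces gives the next term.

55555555555555505555555555555555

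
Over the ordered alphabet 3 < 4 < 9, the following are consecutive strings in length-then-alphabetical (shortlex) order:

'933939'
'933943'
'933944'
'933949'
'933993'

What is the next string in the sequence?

The successor of 933993 increments the rightmost position that isn't already 9 and resets every position after it to 3.

933994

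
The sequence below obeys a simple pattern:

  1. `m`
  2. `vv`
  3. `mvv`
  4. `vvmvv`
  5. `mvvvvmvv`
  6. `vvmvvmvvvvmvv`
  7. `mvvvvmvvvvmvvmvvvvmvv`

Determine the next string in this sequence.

vvmvvmvvvvmvvmvvvvmvvvvmvvmvvvvmvv

From term 3 onward, concatenate the second-to-last term with the last: m·vv = mvv, vv·mvv = vvmvv, …
The next term joins vvmvvmvvvvmvv and mvvvvmvvvvmvvmvvvvmvv.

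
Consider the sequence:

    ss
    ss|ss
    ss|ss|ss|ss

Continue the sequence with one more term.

s(k+1) = s(k)·|·s(k) — each term doubles the last with '|' between the halves.
Doubling ss|ss|ss|ss with '|' between the halves:

ss|ss|ss|ss|ss|ss|ss|ss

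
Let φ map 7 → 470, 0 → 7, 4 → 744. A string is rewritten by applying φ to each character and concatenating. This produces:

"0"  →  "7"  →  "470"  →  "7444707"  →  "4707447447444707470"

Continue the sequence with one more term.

Rewriting the 19 symbols of 4707447447444707470 one by one yields 744 470 7 470 744 744 470 744 744 470 744 744 744 470 7 470 744 470 7; concatenated:

744470747074474447074474447074474474447074707444707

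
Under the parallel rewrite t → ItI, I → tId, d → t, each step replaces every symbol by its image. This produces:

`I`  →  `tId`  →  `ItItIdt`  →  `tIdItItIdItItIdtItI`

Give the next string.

Rewriting the 19 symbols of tIdItItIdItItIdtItI one by one yields ItI tId t tId ItI tId ItI tId t tId ItI tId ItI tId t ItI tId ItI tId; concatenated:

ItItIdttIdItItIdItItIdttIdItItIdItItIdtItItIdItItId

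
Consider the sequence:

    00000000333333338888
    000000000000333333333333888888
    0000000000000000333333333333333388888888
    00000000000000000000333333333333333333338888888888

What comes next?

000000000000000000000000333333333333333333333333888888888888

Each string has the form 0^{4n} 3^{4n} 8^{2n}, where the shown terms are n = 2, 3, 4, 5.
Setting n = 6 gives 24, 24, 12 characters in each block.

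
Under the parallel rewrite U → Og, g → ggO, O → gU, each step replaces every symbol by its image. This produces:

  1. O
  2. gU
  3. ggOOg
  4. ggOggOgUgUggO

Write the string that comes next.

ggOggOgUggOggOgUggOOgggOOgggOggOgU

Applying the rule to each of the 13 symbols of ggOggOgUgUggO gives the pieces ggO ggO gU ggO ggO gU ggO Og ggO Og ggO ggO gU, which concatenate to the answer.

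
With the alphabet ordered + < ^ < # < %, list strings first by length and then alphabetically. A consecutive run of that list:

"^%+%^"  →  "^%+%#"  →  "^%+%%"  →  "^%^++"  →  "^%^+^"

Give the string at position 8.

^%^^+

Continuing the enumeration 3 steps past ^%^+^: ^%^+^ → ^%^+# → ^%^+% → (answer).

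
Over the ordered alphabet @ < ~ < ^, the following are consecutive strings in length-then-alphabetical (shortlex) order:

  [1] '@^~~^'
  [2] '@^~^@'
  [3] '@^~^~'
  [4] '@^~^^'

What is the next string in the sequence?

@^^@@

The successor of @^~^^ increments the rightmost position that isn't already ^ and resets every position after it to @.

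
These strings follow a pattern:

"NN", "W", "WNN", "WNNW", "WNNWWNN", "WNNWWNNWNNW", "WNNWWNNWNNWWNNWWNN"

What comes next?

From term 3 onward, concatenate the last term with the second-to-last: W·NN = WNN, WNN·W = WNNW, …
Continuing: WNNWWNNWNNWWNNWWNN · WNNWWNNWNNW gives term 8.

WNNWWNNWNNWWNNWWNNWNNWWNNWNNW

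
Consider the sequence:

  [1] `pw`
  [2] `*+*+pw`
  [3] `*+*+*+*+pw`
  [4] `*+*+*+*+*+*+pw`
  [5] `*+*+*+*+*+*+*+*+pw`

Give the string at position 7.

The strings grow by a fixed prefix *+*+ each time.
From *+*+*+*+*+*+*+*+pw, 2 further steps: *+*+*+*+*+*+*+*+pw → *+*+*+*+*+*+*+*+*+*+pw → (answer).

*+*+*+*+*+*+*+*+*+*+*+*+pw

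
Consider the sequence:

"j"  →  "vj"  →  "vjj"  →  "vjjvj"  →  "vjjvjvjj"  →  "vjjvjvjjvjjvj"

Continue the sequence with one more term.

From term 3 onward, concatenate the last term with the second-to-last: vj·j = vjj, vjj·vj = vjjvj, …
Continuing: vjjvjvjjvjjvj · vjjvjvjj gives term 7.

vjjvjvjjvjjvjvjjvjvjj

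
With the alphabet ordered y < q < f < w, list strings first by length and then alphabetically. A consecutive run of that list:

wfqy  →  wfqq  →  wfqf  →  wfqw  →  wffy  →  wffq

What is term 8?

wffw

Stepping forward 2 times from wffq: wffq → wfff, then the target.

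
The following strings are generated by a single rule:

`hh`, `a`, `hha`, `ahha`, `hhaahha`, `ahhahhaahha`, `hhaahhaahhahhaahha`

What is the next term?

This is a Fibonacci-style word recurrence s(k) = s(k−2)·s(k−1): e.g. hh·a = hha.
The next term joins ahhahhaahha and hhaahhaahhahhaahha.

ahhahhaahhahhaahhaahhahhaahha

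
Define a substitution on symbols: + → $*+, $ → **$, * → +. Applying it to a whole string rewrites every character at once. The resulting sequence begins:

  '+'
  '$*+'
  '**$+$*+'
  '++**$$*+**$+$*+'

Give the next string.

$*+$*+++**$**$+$*+++**$$*+**$+$*+

Replace each of the 15 characters of ++**$$*+**$+$*+ in place — $*+ $*+ + + **$ **$ + $*+ + + **$ $*+ **$ + $*+ — and concatenate.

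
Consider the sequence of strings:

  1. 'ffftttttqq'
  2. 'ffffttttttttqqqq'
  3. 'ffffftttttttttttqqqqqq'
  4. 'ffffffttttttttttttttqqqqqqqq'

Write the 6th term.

Reading off run lengths: f runs 3, 4, 5, 6; t runs 5, 8, 11, 14; q runs 2, 4, 6, 8 — each is linear in n (n = 1, 2, …).
At n = 6 the blocks have lengths 8, 20, 12.

ffffffffttttttttttttttttttttqqqqqqqqqqqq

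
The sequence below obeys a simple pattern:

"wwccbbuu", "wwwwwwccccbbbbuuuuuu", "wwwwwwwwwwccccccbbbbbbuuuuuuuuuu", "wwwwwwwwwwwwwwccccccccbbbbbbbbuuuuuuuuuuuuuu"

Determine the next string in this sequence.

Reading off run lengths: w runs 2, 6, 10, 14; c runs 2, 4, 6, 8; b runs 2, 4, 6, 8; u runs 2, 6, 10, 14 — each is linear in n (n = 1, 2, …).
For the next term, n = 5, so the run lengths are 18, 10, 10, 18.

wwwwwwwwwwwwwwwwwwccccccccccbbbbbbbbbbuuuuuuuuuuuuuuuuuu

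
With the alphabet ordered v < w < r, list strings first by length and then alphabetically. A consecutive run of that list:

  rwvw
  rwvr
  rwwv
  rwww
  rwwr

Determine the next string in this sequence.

rwrv

Treat rwwr as a base-3 numeral over the given alphabet and add one, carrying through any trailing r's.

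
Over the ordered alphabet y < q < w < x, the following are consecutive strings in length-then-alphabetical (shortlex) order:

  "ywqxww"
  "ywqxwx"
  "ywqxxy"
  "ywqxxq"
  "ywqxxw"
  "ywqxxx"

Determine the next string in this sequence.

The successor of ywqxxx increments the rightmost position that isn't already x and resets every position after it to y.

ywwyyy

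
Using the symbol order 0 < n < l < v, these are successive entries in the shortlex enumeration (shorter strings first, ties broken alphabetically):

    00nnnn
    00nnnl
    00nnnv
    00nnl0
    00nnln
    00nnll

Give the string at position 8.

00nnv0

Advancing 2 positions from 00nnll through 00nnll → 00nnlv reaches term 8.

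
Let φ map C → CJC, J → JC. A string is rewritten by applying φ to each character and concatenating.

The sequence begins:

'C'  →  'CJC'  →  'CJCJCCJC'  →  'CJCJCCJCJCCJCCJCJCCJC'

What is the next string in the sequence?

Applying the rule to each of the 21 symbols of CJCJCCJCJCCJCCJCJCCJC gives the pieces CJC JC CJC JC CJC CJC JC CJC JC CJC CJC JC CJC CJC JC CJC JC CJC CJC JC CJC, which concatenate to the answer.

CJCJCCJCJCCJCCJCJCCJCJCCJCCJCJCCJCCJCJCCJCJCCJCCJCJCCJC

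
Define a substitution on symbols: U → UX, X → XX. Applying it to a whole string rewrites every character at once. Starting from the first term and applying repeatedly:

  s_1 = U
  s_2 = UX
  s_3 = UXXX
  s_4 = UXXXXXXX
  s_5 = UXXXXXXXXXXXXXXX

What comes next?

Applying the rule to each of the 16 symbols of UXXXXXXXXXXXXXXX gives the pieces UX XX XX XX XX XX XX XX XX XX XX XX XX XX XX XX, which concatenate to the answer.

UXXXXXXXXXXXXXXXXXXXXXXXXXXXXXXX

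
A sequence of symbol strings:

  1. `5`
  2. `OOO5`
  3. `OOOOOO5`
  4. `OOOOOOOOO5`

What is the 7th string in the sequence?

Every step adds OOO at the front: s(k+1) = OOO·s(k).
From OOOOOOOOO5, 3 further steps: OOOOOOOOO5 → OOOOOOOOOOOO5 → OOOOOOOOOOOOOOO5 → (answer).

OOOOOOOOOOOOOOOOOO5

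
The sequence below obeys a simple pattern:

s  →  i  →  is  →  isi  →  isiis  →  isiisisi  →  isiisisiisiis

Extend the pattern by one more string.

isiisisiisiisisiisisi

Each term (from the third on) is the previous term followed by the one before it: term 3 = i·s = is.
So term 8 is isiisisiisiis·isiisisi.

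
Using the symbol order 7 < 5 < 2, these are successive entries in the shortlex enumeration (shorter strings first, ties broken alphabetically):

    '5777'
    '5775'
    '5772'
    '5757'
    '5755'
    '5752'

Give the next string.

5727

Treat 5752 as a base-3 numeral over the given alphabet and add one, carrying through any trailing 2's.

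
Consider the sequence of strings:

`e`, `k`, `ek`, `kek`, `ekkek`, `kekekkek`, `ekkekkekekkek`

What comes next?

From term 3 onward, concatenate the second-to-last term with the last: e·k = ek, k·ek = kek, …
So term 8 is kekekkek·ekkekkekekkek.

kekekkekekkekkekekkek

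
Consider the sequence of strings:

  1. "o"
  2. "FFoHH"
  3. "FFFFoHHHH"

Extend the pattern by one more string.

FFFFFFoHHHHHH

Each term wraps the previous one in FF on the left and HH on the right.
One more step from FFFFoHHHH gives the answer.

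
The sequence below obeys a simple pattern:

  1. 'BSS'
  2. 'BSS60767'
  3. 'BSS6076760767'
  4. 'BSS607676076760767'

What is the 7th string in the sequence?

The strings grow by a fixed suffix 60767 each time.
From BSS607676076760767, 3 further steps: BSS607676076760767 → BSS60767607676076760767 → BSS6076760767607676076760767 → (answer).

BSS607676076760767607676076760767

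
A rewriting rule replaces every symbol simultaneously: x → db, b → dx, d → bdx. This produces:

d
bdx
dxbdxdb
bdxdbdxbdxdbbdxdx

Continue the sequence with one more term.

dxbdxdbbdxdxbdxdbdxbdxdbbdxdxdxbdxdbbdxdb

Replace each of the 17 characters of bdxdbdxbdxdbbdxdx in place — dx bdx db bdx dx bdx db dx bdx db bdx dx dx bdx db bdx db — and concatenate.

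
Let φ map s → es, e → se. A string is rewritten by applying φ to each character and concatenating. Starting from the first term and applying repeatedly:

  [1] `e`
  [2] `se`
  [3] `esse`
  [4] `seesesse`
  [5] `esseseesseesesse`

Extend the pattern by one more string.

Rewriting the 16 symbols of esseseesseesesse one by one yields se es es se es se se es es se se es se es es se; concatenated:

seesesseesseseesesseseesseesesse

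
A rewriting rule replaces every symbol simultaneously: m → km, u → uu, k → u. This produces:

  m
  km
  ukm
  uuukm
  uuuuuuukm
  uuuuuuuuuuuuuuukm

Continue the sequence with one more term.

Applying the rule to each of the 17 symbols of uuuuuuuuuuuuuuukm gives the pieces uu uu uu uu uu uu uu uu uu uu uu uu uu uu uu u km, which concatenate to the answer.

uuuuuuuuuuuuuuuuuuuuuuuuuuuuuuukm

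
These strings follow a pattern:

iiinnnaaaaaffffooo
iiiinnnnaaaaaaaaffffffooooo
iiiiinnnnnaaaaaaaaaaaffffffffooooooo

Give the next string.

Each string has the form i^{n+1} n^{n+1} a^{3n-1} f^{2n} o^{2n-1}, where the shown terms are n = 2, 3, 4.
Setting n = 5 gives 6, 6, 14, 10, 9 characters in each block.

iiiiiinnnnnnaaaaaaaaaaaaaaffffffffffooooooooo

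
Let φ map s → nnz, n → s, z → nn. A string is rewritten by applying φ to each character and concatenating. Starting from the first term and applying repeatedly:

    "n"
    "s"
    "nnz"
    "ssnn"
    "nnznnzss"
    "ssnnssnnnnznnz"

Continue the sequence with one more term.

nnznnzssnnznnzssssnnssnn

φ(ssnnssnnnnznnz) expands symbol-by-symbol to nnz nnz s s nnz nnz s s s s nn s s nn; joining the 14 pieces gives the next term.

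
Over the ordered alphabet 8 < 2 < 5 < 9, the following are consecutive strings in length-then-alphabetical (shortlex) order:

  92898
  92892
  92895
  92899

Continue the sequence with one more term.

92288

Treat 92899 as a base-4 numeral over the given alphabet and add one, carrying through any trailing 9's.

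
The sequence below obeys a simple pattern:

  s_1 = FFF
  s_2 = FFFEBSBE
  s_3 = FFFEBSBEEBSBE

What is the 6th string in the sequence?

Each term is the previous one with EBSBE appended.
From FFFEBSBEEBSBE, 3 further steps: FFFEBSBEEBSBE → FFFEBSBEEBSBEEBSBE → FFFEBSBEEBSBEEBSBEEBSBE → (answer).

FFFEBSBEEBSBEEBSBEEBSBEEBSBE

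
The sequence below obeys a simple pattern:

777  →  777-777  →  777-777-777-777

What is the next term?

Every step duplicates the string with '-' between the halves.
Doubling 777-777-777-777 with '-' between the halves:

777-777-777-777-777-777-777-777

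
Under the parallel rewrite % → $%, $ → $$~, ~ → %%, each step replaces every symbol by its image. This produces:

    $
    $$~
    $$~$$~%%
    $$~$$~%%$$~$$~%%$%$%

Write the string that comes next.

Replace each of the 20 characters of $$~$$~%%$$~$$~%%$%$% in place — $$~ $$~ %% $$~ $$~ %% $% $% $$~ $$~ %% $$~ $$~ %% $% $% $$~ $% $$~ $% — and concatenate.

$$~$$~%%$$~$$~%%$%$%$$~$$~%%$$~$$~%%$%$%$$~$%$$~$%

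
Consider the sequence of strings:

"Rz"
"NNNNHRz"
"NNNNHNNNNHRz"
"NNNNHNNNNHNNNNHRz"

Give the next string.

Every step adds NNNNH at the front: s(k+1) = NNNNH·s(k).
Applying this once more to NNNNHNNNNHNNNNHRz:

NNNNHNNNNHNNNNHNNNNHRz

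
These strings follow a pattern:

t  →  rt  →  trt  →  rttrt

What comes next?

trtrttrt

From term 3 onward, concatenate the second-to-last term with the last: t·rt = trt, rt·trt = rttrt, …
So term 5 is trt·rttrt.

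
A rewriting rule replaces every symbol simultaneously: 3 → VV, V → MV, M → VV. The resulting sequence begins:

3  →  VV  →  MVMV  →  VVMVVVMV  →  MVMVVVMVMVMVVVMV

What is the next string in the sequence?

Rewriting the 16 symbols of MVMVVVMVMVMVVVMV one by one yields VV MV VV MV MV MV VV MV VV MV VV MV MV MV VV MV; concatenated:

VVMVVVMVMVMVVVMVVVMVVVMVMVMVVVMV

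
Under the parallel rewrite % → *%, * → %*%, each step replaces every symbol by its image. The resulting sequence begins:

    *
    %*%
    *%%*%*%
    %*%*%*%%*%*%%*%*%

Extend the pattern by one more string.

*%%*%*%%*%*%%*%*%*%%*%*%%*%*%*%%*%*%%*%*%

Replace each of the 17 characters of %*%*%*%%*%*%%*%*% in place — *% %*% *% %*% *% %*% *% *% %*% *% %*% *% *% %*% *% %*% *% — and concatenate.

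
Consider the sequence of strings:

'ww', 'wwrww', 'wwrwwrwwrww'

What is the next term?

Each string is two copies of the previous one joined by 'r'.
So the next term is two copies of wwrwwrwwrww with 'r' between the halves.

wwrwwrwwrwwrwwrwwrwwrww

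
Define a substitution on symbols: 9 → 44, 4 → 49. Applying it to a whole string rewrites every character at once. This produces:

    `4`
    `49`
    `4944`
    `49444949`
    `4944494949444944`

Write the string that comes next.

φ(4944494949444944) expands symbol-by-symbol to 49 44 49 49 49 44 49 44 49 44 49 49 49 44 49 49; joining the 16 pieces gives the next term.

49444949494449444944494949444949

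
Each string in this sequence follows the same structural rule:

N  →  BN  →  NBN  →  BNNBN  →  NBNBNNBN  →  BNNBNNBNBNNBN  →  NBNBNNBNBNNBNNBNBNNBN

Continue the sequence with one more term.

From term 3 onward, concatenate the second-to-last term with the last: N·BN = NBN, BN·NBN = BNNBN, …
The next term joins BNNBNNBNBNNBN and NBNBNNBNBNNBNNBNBNNBN.

BNNBNNBNBNNBNNBNBNNBNBNNBNNBNBNNBN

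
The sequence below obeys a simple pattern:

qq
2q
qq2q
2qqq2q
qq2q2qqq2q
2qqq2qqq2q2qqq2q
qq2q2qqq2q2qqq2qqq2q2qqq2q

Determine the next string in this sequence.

Each term (from the third on) is the two preceding terms concatenated in order: term 3 = qq·2q = qq2q.
So term 8 is 2qqq2qqq2q2qqq2q·qq2q2qqq2q2qqq2qqq2q2qqq2q.

2qqq2qqq2q2qqq2qqq2q2qqq2q2qqq2qqq2q2qqq2q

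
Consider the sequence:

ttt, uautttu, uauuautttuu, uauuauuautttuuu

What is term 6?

uauuauuauuauuautttuuuuu

Each term wraps the previous one in uau on the left and u on the right.
From uauuauuautttuuu, 2 further steps: uauuauuautttuuu → uauuauuauuautttuuuu → (answer).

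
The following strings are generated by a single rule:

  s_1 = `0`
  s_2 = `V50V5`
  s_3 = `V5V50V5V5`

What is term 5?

Every step adds V5 to the front and V5 to the end of the previous string.
From V5V50V5V5, 2 further steps: V5V50V5V5 → V5V5V50V5V5V5 → (answer).

V5V5V5V50V5V5V5V5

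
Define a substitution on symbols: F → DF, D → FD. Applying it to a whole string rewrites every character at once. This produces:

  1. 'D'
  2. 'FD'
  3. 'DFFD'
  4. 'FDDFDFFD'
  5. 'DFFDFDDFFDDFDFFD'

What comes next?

φ(DFFDFDDFFDDFDFFD) expands symbol-by-symbol to FD DF DF FD DF FD FD DF DF FD FD DF FD DF DF FD; joining the 16 pieces gives the next term.

FDDFDFFDDFFDFDDFDFFDFDDFFDDFDFFD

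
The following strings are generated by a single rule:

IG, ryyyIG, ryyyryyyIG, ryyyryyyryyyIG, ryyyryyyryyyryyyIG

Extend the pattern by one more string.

The strings grow by a fixed prefix ryyy each time.
Applying this once more to ryyyryyyryyyryyyIG:

ryyyryyyryyyryyyryyyIG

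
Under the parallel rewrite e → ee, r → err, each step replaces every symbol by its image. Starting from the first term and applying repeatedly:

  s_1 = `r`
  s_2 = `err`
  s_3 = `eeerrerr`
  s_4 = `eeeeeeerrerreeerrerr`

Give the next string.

Replace each of the 20 characters of eeeeeeerrerreeerrerr in place — ee ee ee ee ee ee ee err err ee err err ee ee ee err err ee err err — and concatenate.

eeeeeeeeeeeeeeerrerreeerrerreeeeeeerrerreeerrerr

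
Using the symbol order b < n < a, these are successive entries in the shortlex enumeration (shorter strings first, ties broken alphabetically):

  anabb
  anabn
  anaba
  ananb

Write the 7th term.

Stepping forward 3 times from ananb: ananb → anann → anana, then the target.

anaab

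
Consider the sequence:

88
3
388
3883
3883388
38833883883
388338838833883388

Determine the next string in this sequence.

38833883883388338838833883883

Each term (from the third on) is the previous term followed by the one before it: term 3 = 3·88 = 388.
The next term joins 388338838833883388 and 38833883883.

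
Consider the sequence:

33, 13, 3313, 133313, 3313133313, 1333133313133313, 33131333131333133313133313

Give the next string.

This is a Fibonacci-style word recurrence s(k) = s(k−2)·s(k−1): e.g. 33·13 = 3313.
The next term joins 1333133313133313 and 33131333131333133313133313.

133313331313331333131333131333133313133313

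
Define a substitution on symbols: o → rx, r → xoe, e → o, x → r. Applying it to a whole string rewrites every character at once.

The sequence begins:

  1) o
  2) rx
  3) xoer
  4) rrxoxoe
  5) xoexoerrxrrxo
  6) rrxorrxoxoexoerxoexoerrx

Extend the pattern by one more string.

xoexoerrxxoexoerrxrrxorrxoxoerrxorrxoxoexoer

φ(rrxorrxoxoexoerxoexoerrx) expands symbol-by-symbol to xoe xoe r rx xoe xoe r rx r rx o r rx o xoe r rx o r rx o xoe xoe r; joining the 24 pieces gives the next term.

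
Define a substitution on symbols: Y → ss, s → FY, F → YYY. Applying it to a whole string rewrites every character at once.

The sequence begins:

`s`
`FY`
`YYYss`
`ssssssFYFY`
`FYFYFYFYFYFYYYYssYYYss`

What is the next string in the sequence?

Rewriting the 22 symbols of FYFYFYFYFYFYYYYssYYYss one by one yields YYY ss YYY ss YYY ss YYY ss YYY ss YYY ss ss ss ss FY FY ss ss ss FY FY; concatenated:

YYYssYYYssYYYssYYYssYYYssYYYssssssssFYFYssssssFYFY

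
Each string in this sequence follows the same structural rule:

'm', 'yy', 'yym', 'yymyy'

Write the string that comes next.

yymyyyym

This is a Fibonacci-style word recurrence s(k) = s(k−1)·s(k−2): e.g. yy·m = yym.
Continuing: yymyy · yym gives term 5.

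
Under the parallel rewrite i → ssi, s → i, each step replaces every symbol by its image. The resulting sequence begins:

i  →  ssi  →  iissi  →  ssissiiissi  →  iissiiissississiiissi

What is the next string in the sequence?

Rewriting the 21 symbols of iissiiissississiiissi one by one yields ssi ssi i i ssi ssi ssi i i ssi i i ssi i i ssi ssi ssi i i ssi; concatenated:

ssissiiissississiiissiiissiiissississiiissi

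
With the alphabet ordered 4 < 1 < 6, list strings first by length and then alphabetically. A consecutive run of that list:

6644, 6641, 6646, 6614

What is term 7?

Advancing 3 positions from 6614 through 6614 → 6611 → 6616 reaches term 7.

6664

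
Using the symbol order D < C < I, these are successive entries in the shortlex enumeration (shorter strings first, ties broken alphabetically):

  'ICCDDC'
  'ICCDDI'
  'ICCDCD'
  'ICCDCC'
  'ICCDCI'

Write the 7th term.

ICCDIC

Continuing the enumeration 2 steps past ICCDCI: ICCDCI → ICCDID → (answer).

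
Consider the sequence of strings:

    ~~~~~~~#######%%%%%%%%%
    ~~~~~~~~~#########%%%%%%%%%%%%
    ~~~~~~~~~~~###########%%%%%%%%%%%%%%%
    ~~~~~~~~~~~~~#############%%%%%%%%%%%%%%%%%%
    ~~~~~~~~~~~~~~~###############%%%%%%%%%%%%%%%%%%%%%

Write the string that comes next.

Term n consists of 2n+3 ~'s, followed by 2n+3 #'s, followed by 3n+3 %'s, where the shown terms are n = 2, 3, 4, 5, 6.
Setting n = 7 gives 17, 17, 24 characters in each block.

~~~~~~~~~~~~~~~~~#################%%%%%%%%%%%%%%%%%%%%%%%%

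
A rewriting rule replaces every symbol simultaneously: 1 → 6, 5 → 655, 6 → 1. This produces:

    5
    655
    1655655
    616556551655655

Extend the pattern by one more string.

φ(616556551655655) expands symbol-by-symbol to 1 6 1 655 655 1 655 655 6 1 655 655 1 655 655; joining the 15 pieces gives the next term.

1616556551655655616556551655655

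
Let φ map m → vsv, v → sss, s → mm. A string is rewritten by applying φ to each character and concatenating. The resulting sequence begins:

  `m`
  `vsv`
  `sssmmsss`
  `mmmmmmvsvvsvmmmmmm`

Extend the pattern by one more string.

vsvvsvvsvvsvvsvvsvsssmmssssssmmsssvsvvsvvsvvsvvsvvsv

Replace each of the 18 characters of mmmmmmvsvvsvmmmmmm in place — vsv vsv vsv vsv vsv vsv sss mm sss sss mm sss vsv vsv vsv vsv vsv vsv — and concatenate.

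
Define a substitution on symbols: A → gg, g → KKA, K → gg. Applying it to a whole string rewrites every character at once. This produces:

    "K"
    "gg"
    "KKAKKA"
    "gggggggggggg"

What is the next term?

KKAKKAKKAKKAKKAKKAKKAKKAKKAKKAKKAKKA

Apply φ to gggggggggggg symbol by symbol: g→KKA, g→KKA, g→KKA, g→KKA, g→KKA, g→KKA, g→KKA, g→KKA, g→KKA, g→KKA, g→KKA, g→KKA; joined: KKA KKA KKA KKA KKA KKA KKA KKA KKA KKA KKA KKA.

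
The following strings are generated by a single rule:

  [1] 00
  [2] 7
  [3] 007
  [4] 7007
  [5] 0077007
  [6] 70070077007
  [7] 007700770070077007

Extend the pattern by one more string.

70070077007007700770070077007

This is a Fibonacci-style word recurrence s(k) = s(k−2)·s(k−1): e.g. 00·7 = 007.
So term 8 is 70070077007·007700770070077007.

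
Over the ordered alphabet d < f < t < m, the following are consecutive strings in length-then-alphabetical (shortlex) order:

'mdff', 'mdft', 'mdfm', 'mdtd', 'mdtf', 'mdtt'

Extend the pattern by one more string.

mdtm

Find the rightmost character of mdtt below m, bump it to the next letter, and reset everything to its right to d.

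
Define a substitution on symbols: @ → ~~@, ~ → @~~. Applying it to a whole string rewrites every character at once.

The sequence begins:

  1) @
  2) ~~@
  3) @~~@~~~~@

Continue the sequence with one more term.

~~@@~~@~~~~@@~~@~~@~~@~~~~@

Expanding @~~@~~~~@: @→~~@, ~→@~~, ~→@~~, @→~~@, ~→@~~, ~→@~~, ~→@~~, ~→@~~, @→~~@. Concatenated: ~~@ @~~ @~~ ~~@ @~~ @~~ @~~ @~~ ~~@.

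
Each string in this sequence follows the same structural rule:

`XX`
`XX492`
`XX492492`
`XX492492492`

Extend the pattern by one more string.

The strings grow by a fixed suffix 492 each time.
Applying this once more to XX492492492:

XX492492492492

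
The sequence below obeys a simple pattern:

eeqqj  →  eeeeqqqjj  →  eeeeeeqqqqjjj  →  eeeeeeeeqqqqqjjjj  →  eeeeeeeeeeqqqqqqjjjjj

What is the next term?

Term n consists of 2n e's, followed by n+1 q's, followed by n j's (n = 1, 2, …).
Setting n = 6 gives 12, 7, 6 characters in each block.

eeeeeeeeeeeeqqqqqqqjjjjjj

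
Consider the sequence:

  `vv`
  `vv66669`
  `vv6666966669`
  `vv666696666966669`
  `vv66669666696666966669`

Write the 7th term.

Every step adds 66669 to the end: s(k+1) = s(k)·66669.
From vv66669666696666966669, 2 further steps: vv66669666696666966669 → vv6666966669666696666966669 → (answer).

vv666696666966669666696666966669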